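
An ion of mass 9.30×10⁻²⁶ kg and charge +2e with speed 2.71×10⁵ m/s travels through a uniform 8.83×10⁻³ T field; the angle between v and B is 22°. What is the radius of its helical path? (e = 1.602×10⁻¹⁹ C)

r ≈ 3.34 m

v⊥ = v sinθ = 2.71×10⁵·sin22° ≈ 1.015×10⁵ m/s.
r = m v⊥/(|q|B) = (9.30×10⁻²⁶)(1.015×10⁵)/((3.204×10⁻¹⁹)(8.83×10⁻³)) ≈ 3.34 m.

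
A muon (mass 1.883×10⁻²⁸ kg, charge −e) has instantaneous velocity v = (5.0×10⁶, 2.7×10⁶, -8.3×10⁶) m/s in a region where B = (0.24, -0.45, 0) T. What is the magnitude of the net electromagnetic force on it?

|F| ≈ 8.22×10⁻¹³ N

v×B = (-3.74×10⁶, -1.99×10⁶, -2.90×10⁶) N/C.
F = q v×B = (−1.602×10⁻¹⁹ C)·(-3.74×10⁶, -1.99×10⁶, -2.90×10⁶) = (5.98×10⁻¹³, 3.19×10⁻¹³, 4.64×10⁻¹³) N.
|F| = 8.22×10⁻¹³ N.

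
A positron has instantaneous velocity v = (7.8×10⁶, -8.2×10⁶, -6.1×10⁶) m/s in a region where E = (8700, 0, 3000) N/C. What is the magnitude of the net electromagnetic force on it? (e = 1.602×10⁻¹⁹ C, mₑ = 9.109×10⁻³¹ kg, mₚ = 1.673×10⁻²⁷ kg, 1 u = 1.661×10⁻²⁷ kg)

|F| ≈ 1.47×10⁻¹⁵ N

Only an electric field acts, so F = qE = (1.602×10⁻¹⁹ C)·(8700, 0, 3000) = (1.39×10⁻¹⁵, 0, 4.81×10⁻¹⁶) N.
|F| = 1.47×10⁻¹⁵ N.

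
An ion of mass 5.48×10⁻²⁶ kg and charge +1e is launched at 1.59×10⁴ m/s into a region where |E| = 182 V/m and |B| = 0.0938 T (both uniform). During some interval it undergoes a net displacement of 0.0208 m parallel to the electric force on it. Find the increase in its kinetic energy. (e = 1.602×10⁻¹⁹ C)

ΔKE ≈ 6.06×10⁻¹⁹ J

The magnetic force is always ⟂ v and does no work; only the electric force changes KE.
ΔKE = F_E · d = |q|E d = (1.602×10⁻¹⁹)(182)(0.0208) ≈ 6.06×10⁻¹⁹ J.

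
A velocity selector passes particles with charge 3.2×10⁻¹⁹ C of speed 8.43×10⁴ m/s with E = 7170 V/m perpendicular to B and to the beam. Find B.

B = 0.0851 T

Balance of forces in the selector: qE = qvB ⇒ B = E/v.
B = 7170/8.43×10⁴ = 0.0851 T.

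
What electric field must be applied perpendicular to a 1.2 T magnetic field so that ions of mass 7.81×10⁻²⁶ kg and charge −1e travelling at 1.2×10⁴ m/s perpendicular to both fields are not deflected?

E = 1.4×10⁴ V/m

For straight-line motion qE = qvB, so E = vB.
E = 1.2×10⁴ × 1.2 = 1.4×10⁴ V/m.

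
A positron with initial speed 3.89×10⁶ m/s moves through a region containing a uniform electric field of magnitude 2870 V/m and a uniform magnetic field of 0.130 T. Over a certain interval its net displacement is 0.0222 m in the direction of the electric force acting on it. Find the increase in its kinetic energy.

ΔKE ≈ 1.02×10⁻¹⁷ J

The magnetic force is always ⟂ v and does no work; only the electric force changes KE.
ΔKE = F_E · d = |q|E d = (1.602×10⁻¹⁹)(2870)(0.0222) ≈ 1.02×10⁻¹⁷ J.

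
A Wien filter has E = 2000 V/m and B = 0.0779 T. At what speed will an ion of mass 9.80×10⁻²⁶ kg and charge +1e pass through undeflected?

v = 2.57×10⁴ m/s

Zero net Lorentz force requires |qE| = |q v×B|, i.e. E = vB.
v = E/B = 2000/0.0779 = 2.57×10⁴ m/s.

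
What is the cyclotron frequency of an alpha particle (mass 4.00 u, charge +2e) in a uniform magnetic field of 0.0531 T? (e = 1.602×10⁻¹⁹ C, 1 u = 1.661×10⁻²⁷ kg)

f ≈ 4.08×10⁵ Hz

f = |q|B/(2πm).
f = (3.204×10⁻¹⁹)(0.0531)/(2π·6.644×10⁻²⁷) ≈ 4.08×10⁵ Hz.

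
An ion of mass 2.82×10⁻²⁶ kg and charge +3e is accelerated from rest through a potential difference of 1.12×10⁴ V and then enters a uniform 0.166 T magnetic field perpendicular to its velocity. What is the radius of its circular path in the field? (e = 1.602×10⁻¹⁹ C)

r ≈ 0.218 m

Acceleration: |q|V = ½mv² ⇒ v = √(2|q|V/m) = √(2·4.806×10⁻¹⁹·1.12×10⁴/2.82×10⁻²⁶) ≈ 6.179×10⁵ m/s.
In the field: r = mv/(|q|B) = (2.82×10⁻²⁶)(6.179×10⁵)/((4.806×10⁻¹⁹)(0.166)) ≈ 0.218 m.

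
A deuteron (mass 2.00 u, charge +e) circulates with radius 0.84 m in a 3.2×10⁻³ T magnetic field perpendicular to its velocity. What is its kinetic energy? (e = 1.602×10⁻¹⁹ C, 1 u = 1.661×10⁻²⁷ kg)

KE ≈ 170 eV

v = |q|Br/m, then KE = ½mv² = (qBr)²/(2m).
v = (1.602×10⁻¹⁹)(3.2×10⁻³)(0.84)/3.322×10⁻²⁷ ≈ 1.296×10⁵ m/s.
KE = ½(3.322×10⁻²⁷)(1.296×10⁵)² ≈ 2.8×10⁻¹⁷ J = 170 eV.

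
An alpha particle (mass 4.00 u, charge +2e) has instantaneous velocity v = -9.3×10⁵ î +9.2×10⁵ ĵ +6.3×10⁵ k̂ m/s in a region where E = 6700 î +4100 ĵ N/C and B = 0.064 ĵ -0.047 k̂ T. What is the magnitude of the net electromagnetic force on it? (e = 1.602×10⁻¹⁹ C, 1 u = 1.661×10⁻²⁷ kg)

v×B = (-8.36×10⁴, -4.37×10⁴, -5.95×10⁴) N/C.
E + v×B = (-7.69×10⁴, -3.96×10⁴, -5.95×10⁴) N/C.
F = q(E + v×B) = (3.204×10⁻¹⁹ C)·(-7.69×10⁴, -3.96×10⁴, -5.95×10⁴) = (-2.46×10⁻¹⁴, -1.27×10⁻¹⁴, -1.91×10⁻¹⁴) N.
|F| = 3.36×10⁻¹⁴ N.

|F| ≈ 3.36×10⁻¹⁴ N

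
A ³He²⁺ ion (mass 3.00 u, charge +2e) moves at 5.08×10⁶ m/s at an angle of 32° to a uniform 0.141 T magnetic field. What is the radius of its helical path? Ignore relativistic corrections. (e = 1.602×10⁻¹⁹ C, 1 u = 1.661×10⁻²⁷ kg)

r ≈ 0.297 m

v⊥ = v sinθ = 5.08×10⁶·sin32° ≈ 2.692×10⁶ m/s.
r = m v⊥/(|q|B) = (4.983×10⁻²⁷)(2.692×10⁶)/((3.204×10⁻¹⁹)(0.141)) ≈ 0.297 m.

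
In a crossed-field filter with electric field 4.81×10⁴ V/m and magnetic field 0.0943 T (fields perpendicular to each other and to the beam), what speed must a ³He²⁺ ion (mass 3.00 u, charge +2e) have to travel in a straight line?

v = 5.10×10⁵ m/s

For undeflected motion the electric and magnetic forces balance: qE = qvB.
v = E/B = 4.81×10⁴/0.0943 = 5.10×10⁵ m/s.
The result is independent of the particle's charge and mass.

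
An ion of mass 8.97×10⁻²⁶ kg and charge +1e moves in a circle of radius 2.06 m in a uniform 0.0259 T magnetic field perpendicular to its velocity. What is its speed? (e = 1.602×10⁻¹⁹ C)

From |q|vB = mv²/r, v = |q|Br/m.
v = (1.602×10⁻¹⁹)(0.0259)(2.06)/8.97×10⁻²⁶ ≈ 9.53×10⁴ m/s.

v ≈ 9.53×10⁴ m/s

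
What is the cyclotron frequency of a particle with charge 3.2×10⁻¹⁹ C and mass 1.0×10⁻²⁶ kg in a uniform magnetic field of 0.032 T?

f = |q|B/(2πm).
f = (3.2×10⁻¹⁹)(0.032)/(2π·1.0×10⁻²⁶) ≈ 1.6×10⁵ Hz.

f ≈ 1.6×10⁵ Hz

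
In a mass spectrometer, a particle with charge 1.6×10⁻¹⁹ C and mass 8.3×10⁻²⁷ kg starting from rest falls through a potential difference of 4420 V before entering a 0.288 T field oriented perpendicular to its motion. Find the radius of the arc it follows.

Acceleration: |q|V = ½mv² ⇒ v = √(2|q|V/m) = √(2·1.6×10⁻¹⁹·4420/8.3×10⁻²⁷) ≈ 4.128×10⁵ m/s.
In the field: r = mv/(|q|B) = (8.3×10⁻²⁷)(4.128×10⁵)/((1.6×10⁻¹⁹)(0.288)) ≈ 0.0744 m.

r ≈ 0.0744 m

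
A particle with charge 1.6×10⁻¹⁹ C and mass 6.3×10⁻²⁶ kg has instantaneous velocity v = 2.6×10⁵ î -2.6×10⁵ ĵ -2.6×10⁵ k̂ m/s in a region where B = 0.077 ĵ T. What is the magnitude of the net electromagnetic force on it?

v×B = (2.00×10⁴, 0, 2.00×10⁴) N/C.
F = q v×B = (1.6×10⁻¹⁹ C)·(2.00×10⁴, 0, 2.00×10⁴) = (3.20×10⁻¹⁵, 0, 3.20×10⁻¹⁵) N.
|F| = 4.53×10⁻¹⁵ N.

|F| ≈ 4.53×10⁻¹⁵ N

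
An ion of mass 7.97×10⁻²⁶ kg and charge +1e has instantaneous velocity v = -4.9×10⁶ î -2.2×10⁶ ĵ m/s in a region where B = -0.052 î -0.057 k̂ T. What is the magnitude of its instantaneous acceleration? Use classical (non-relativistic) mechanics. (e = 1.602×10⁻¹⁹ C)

v×B = (1.25×10⁵, -2.79×10⁵, -1.14×10⁵) N/C.
F = q v×B = (1.602×10⁻¹⁹ C)·(1.25×10⁵, -2.79×10⁵, -1.14×10⁵) = (2.01×10⁻¹⁴, -4.47×10⁻¹⁴, -1.83×10⁻¹⁴) N.
|a| = |F|/m = 5.236×10⁻¹⁴/7.97×10⁻²⁶ ≈ 6.57×10¹¹ m/s².

|a| ≈ 6.57×10¹¹ m/s²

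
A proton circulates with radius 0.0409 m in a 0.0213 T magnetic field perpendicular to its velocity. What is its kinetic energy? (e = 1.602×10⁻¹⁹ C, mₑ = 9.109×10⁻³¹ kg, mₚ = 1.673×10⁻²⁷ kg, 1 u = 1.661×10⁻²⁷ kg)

KE ≈ 36.3 eV

v = |q|Br/m, then KE = ½mv² = (qBr)²/(2m).
v = (1.602×10⁻¹⁹)(0.0213)(0.0409)/1.673×10⁻²⁷ ≈ 8.342×10⁴ m/s.
KE = ½(1.673×10⁻²⁷)(8.342×10⁴)² ≈ 5.82×10⁻¹⁸ J = 36.3 eV.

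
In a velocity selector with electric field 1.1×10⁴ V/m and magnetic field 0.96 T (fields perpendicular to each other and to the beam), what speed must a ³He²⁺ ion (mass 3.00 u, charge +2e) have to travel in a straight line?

Zero net Lorentz force requires |qE| = |q v×B|, i.e. E = vB.
v = E/B = 1.1×10⁴/0.96 = 1.1×10⁴ m/s.

v = 1.1×10⁴ m/s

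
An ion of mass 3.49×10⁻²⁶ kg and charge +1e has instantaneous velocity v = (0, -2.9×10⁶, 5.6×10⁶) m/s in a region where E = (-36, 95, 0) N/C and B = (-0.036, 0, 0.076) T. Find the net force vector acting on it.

F ≈ (-3.53×10⁻¹⁴, -3.23×10⁻¹⁴, -1.67×10⁻¹⁴) N

v×B = (-2.20×10⁵, -2.02×10⁵, -1.04×10⁵) N/C.
E + v×B = (-2.20×10⁵, -2.02×10⁵, -1.04×10⁵) N/C.
F = q(E + v×B) = (1.602×10⁻¹⁹ C)·(-2.20×10⁵, -2.02×10⁵, -1.04×10⁵) = (-3.53×10⁻¹⁴, -3.23×10⁻¹⁴, -1.67×10⁻¹⁴) N.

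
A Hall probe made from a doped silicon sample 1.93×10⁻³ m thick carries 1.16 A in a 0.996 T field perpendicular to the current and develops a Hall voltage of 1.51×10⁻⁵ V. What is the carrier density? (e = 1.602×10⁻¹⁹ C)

n ≈ 2.47×10²⁶ m⁻³

From V_H = IB/(n e t), n = IB/(V_H e t).
n = (1.16)(0.996)/((1.51×10⁻⁵)(1.602×10⁻¹⁹)(1.93×10⁻³)) ≈ 2.47×10²⁶ m⁻³.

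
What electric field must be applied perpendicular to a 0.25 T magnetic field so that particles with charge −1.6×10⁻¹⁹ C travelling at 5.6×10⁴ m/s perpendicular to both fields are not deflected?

E = 1.4×10⁴ V/m

For straight-line motion qE = qvB, so E = vB.
E = 5.6×10⁴ × 0.25 = 1.4×10⁴ V/m.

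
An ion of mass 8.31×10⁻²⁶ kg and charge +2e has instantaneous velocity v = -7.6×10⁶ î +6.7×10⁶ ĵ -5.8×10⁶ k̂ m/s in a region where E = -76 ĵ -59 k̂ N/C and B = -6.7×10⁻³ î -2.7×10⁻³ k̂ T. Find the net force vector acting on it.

v×B = (-1.81×10⁴, 1.83×10⁴, 4.49×10⁴) N/C.
E + v×B = (-1.81×10⁴, 1.83×10⁴, 4.48×10⁴) N/C.
F = q(E + v×B) = (3.204×10⁻¹⁹ C)·(-1.81×10⁴, 1.83×10⁴, 4.48×10⁴) = (-5.80×10⁻¹⁵, 5.85×10⁻¹⁵, 1.44×10⁻¹⁴) N.

F ≈ (-5.80×10⁻¹⁵, 5.85×10⁻¹⁵, 1.44×10⁻¹⁴) N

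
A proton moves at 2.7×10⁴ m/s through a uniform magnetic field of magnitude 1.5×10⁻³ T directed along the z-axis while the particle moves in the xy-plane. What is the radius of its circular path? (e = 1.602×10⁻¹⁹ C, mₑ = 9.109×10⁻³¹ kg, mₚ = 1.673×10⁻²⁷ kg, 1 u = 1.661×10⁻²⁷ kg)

r ≈ 0.19 m

The magnetic force provides the centripetal force: |q|vB = mv²/r.
r = mv/(|q|B) = (1.673×10⁻²⁷)(2.7×10⁴)/((1.602×10⁻¹⁹)(1.5×10⁻³)) ≈ 0.19 m.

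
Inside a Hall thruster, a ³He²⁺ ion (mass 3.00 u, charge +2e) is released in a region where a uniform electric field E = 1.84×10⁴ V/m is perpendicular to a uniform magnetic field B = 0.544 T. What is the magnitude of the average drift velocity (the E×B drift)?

The steady drift has the magnetic force balancing the electric force, so v_d = E/B.
v_d = 1.84×10⁴/0.544 = 3.38×10⁴ m/s.

v_d ≈ 3.38×10⁴ m/s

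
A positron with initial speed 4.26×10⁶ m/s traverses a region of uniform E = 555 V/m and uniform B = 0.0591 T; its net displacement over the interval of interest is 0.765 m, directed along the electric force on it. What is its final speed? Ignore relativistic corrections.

v_f ≈ 1.29×10⁷ m/s

B does no work; ΔKE = |q|E d.
½mv_f² = ½mv₀² + |q|Ed = ½(9.109×10⁻³¹)(4.26×10⁶)² + (1.602×10⁻¹⁹)(555)(0.765) ≈ 8.265×10⁻¹⁸ J + 6.802×10⁻¹⁷ J ≈ 7.628×10⁻¹⁷ J.
v_f = √(2·7.628×10⁻¹⁷/9.109×10⁻³¹) ≈ 1.29×10⁷ m/s.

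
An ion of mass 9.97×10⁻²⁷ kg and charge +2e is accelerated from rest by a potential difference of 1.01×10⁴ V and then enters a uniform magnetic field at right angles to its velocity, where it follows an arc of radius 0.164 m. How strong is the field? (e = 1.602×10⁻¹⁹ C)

v = √(2|q|V/m) = √(2·3.204×10⁻¹⁹·1.01×10⁴/9.97×10⁻²⁷) ≈ 8.057×10⁵ m/s.
B = mv/(|q|r) = (9.97×10⁻²⁷)(8.057×10⁵)/((3.204×10⁻¹⁹)(0.164)) ≈ 0.153 T.

B ≈ 0.153 T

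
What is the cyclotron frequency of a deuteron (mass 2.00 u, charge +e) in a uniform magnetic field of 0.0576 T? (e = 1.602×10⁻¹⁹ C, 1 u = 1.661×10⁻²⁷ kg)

f = |q|B/(2πm).
f = (1.602×10⁻¹⁹)(0.0576)/(2π·3.322×10⁻²⁷) ≈ 4.42×10⁵ Hz.

f ≈ 4.42×10⁵ Hz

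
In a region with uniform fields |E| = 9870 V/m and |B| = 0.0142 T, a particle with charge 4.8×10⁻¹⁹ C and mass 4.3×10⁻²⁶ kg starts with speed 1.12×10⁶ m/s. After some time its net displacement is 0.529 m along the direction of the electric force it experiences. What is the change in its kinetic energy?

ΔKE ≈ 2.51×10⁻¹⁵ J

The magnetic force is always ⟂ v and does no work; only the electric force changes KE.
ΔKE = F_E · d = |q|E d = (4.8×10⁻¹⁹)(9870)(0.529) ≈ 2.51×10⁻¹⁵ J.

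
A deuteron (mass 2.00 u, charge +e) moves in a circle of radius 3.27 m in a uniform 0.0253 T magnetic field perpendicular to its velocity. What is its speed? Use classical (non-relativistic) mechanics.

From |q|vB = mv²/r, v = |q|Br/m.
v = (1.602×10⁻¹⁹)(0.0253)(3.27)/3.322×10⁻²⁷ ≈ 3.99×10⁶ m/s.

v ≈ 3.99×10⁶ m/s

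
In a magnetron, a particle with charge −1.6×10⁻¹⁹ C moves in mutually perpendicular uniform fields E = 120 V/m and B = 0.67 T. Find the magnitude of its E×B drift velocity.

v_d ≈ 180 m/s

The E×B drift speed is v_d = E/B.
v_d = 120/0.67 = 180 m/s.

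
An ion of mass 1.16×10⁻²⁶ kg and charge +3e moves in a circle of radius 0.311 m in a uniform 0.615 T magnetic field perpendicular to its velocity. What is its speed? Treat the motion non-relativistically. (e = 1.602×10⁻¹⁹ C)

v ≈ 7.92×10⁶ m/s

From |q|vB = mv²/r, v = |q|Br/m.
v = (4.806×10⁻¹⁹)(0.615)(0.311)/1.16×10⁻²⁶ ≈ 7.92×10⁶ m/s.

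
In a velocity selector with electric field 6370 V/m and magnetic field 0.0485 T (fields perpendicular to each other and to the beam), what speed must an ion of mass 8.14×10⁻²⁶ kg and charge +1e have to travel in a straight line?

Straight-line motion ⇒ electric and magnetic forces cancel, so E = vB.
v = E/B = 6370/0.0485 = 1.31×10⁵ m/s.
The result is independent of the particle's charge and mass.

v = 1.31×10⁵ m/s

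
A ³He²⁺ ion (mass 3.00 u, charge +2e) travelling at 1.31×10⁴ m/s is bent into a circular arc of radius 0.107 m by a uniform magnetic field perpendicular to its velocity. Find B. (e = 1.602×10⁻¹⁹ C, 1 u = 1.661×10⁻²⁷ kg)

From |q|vB = mv²/r, B = mv/(|q|r).
B = (4.983×10⁻²⁷)(1.31×10⁴)/((3.204×10⁻¹⁹)(0.107)) ≈ 1.90×10⁻³ T.

B ≈ 1.90×10⁻³ T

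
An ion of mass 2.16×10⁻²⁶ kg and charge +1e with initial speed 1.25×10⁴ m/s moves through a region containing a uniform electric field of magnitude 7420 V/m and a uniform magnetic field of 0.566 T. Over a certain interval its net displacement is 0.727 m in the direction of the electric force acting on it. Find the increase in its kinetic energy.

ΔKE ≈ 8.64×10⁻¹⁶ J

The magnetic force is always ⟂ v and does no work; only the electric force changes KE.
ΔKE = F_E · d = |q|E d = (1.602×10⁻¹⁹)(7420)(0.727) ≈ 8.64×10⁻¹⁶ J.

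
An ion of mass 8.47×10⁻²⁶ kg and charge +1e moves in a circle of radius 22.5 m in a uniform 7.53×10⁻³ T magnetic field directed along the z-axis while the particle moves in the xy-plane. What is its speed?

v ≈ 3.20×10⁵ m/s

From |q|vB = mv²/r, v = |q|Br/m.
v = (1.602×10⁻¹⁹)(7.53×10⁻³)(22.5)/8.47×10⁻²⁶ ≈ 3.20×10⁵ m/s.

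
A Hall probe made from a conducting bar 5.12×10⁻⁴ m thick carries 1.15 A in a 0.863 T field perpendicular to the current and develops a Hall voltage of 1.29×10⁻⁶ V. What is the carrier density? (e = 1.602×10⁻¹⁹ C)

n ≈ 9.38×10²⁷ m⁻³

From V_H = IB/(n e t), n = IB/(V_H e t).
n = (1.15)(0.863)/((1.29×10⁻⁶)(1.602×10⁻¹⁹)(5.12×10⁻⁴)) ≈ 9.38×10²⁷ m⁻³.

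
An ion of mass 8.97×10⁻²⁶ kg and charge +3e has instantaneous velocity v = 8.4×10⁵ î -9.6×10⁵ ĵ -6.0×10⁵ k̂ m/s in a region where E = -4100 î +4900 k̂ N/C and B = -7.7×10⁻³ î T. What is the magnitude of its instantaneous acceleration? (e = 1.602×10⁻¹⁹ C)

|a| ≈ 3.57×10¹⁰ m/s²

v×B = (0, 4620, -7390) N/C.
E + v×B = (-4100, 4620, -2490) N/C.
F = q(E + v×B) = (4.806×10⁻¹⁹ C)·(-4100, 4620, -2490) = (-1.97×10⁻¹⁵, 2.22×10⁻¹⁵, -1.20×10⁻¹⁵) N.
|a| = |F|/m = 3.201×10⁻¹⁵/8.97×10⁻²⁶ ≈ 3.57×10¹⁰ m/s².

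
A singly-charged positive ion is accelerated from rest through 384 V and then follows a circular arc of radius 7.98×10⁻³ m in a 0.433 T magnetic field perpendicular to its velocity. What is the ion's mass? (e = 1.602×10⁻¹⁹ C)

m ≈ 2.49×10⁻²⁷ kg

Combine |q|V = ½mv² and r = mv/(|q|B): eliminate v to get m = qB²r²/(2V).
m = (1.602×10⁻¹⁹)(0.433)²(7.98×10⁻³)²/(2·384) ≈ 2.49×10⁻²⁷ kg.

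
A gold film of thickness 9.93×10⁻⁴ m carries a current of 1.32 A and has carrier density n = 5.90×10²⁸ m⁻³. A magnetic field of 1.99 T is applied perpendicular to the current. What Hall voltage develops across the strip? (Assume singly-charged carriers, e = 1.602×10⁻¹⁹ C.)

V_H = IB/(n e t).
V_H = (1.32)(1.99)/((5.90×10²⁸)(1.602×10⁻¹⁹)(9.93×10⁻⁴)) ≈ 2.80×10⁻⁷ V.

V_H ≈ 2.80×10⁻⁷ V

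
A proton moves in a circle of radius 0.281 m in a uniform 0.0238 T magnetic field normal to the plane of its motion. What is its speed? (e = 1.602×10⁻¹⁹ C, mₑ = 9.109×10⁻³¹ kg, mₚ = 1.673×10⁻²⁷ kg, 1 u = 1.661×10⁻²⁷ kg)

v ≈ 6.40×10⁵ m/s

From |q|vB = mv²/r, v = |q|Br/m.
v = (1.602×10⁻¹⁹)(0.0238)(0.281)/1.673×10⁻²⁷ ≈ 6.40×10⁵ m/s.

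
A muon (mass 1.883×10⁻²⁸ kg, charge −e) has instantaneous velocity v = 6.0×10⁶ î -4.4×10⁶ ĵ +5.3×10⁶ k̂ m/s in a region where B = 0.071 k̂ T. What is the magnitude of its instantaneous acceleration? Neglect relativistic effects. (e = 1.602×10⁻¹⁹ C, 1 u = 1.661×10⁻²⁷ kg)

v×B = (-3.12×10⁵, -4.26×10⁵, 0) N/C.
F = q v×B = (−1.602×10⁻¹⁹ C)·(-3.12×10⁵, -4.26×10⁵, 0) = (5.00×10⁻¹⁴, 6.82×10⁻¹⁴, 0) N.
|a| = |F|/m = 8.463×10⁻¹⁴/1.883×10⁻²⁸ ≈ 4.49×10¹⁴ m/s².

|a| ≈ 4.49×10¹⁴ m/s²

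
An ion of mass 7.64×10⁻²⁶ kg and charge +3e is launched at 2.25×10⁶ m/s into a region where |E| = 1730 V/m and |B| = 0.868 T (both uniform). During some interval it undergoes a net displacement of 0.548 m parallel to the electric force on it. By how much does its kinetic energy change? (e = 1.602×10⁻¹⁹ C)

The magnetic force is always ⟂ v and does no work; only the electric force changes KE.
ΔKE = F_E · d = |q|E d = (4.806×10⁻¹⁹)(1730)(0.548) ≈ 4.56×10⁻¹⁶ J.

ΔKE ≈ 4.56×10⁻¹⁶ J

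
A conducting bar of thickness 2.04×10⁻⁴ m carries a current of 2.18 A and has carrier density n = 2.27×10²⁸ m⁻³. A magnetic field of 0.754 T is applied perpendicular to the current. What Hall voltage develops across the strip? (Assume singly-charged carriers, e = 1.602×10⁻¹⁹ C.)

V_H ≈ 2.22×10⁻⁶ V

V_H = IB/(n e t).
V_H = (2.18)(0.754)/((2.27×10²⁸)(1.602×10⁻¹⁹)(2.04×10⁻⁴)) ≈ 2.22×10⁻⁶ V.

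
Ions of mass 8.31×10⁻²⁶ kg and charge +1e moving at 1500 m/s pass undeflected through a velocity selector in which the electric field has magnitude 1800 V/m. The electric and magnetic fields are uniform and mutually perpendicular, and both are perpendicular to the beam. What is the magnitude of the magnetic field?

Balance of forces in the selector: qE = qvB ⇒ B = E/v.
B = 1800/1500 = 1.2 T.

B = 1.2 T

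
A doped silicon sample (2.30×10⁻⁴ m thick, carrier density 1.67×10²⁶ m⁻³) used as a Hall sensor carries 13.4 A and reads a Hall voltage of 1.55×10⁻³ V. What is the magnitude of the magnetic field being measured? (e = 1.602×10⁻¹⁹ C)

From V_H = IB/(n e t), B = V_H n e t / I.
B = (1.55×10⁻³)(1.67×10²⁶)(1.602×10⁻¹⁹)(2.30×10⁻⁴)/13.4 ≈ 0.712 T.

B ≈ 0.712 T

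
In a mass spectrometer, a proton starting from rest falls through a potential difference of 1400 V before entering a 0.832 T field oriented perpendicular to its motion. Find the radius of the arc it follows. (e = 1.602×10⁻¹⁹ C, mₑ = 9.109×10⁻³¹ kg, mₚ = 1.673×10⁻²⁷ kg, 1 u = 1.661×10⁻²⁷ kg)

Acceleration: |q|V = ½mv² ⇒ v = √(2|q|V/m) = √(2·1.602×10⁻¹⁹·1400/1.673×10⁻²⁷) ≈ 5.178×10⁵ m/s.
In the field: r = mv/(|q|B) = (1.673×10⁻²⁷)(5.178×10⁵)/((1.602×10⁻¹⁹)(0.832)) ≈ 6.50×10⁻³ m.

r ≈ 6.50×10⁻³ m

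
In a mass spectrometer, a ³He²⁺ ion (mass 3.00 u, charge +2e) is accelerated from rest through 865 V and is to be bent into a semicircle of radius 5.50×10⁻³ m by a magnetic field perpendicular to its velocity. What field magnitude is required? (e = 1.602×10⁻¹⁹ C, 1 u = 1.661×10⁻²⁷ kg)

v = √(2|q|V/m) = √(2·3.204×10⁻¹⁹·865/4.983×10⁻²⁷) ≈ 3.335×10⁵ m/s.
B = mv/(|q|r) = (4.983×10⁻²⁷)(3.335×10⁵)/((3.204×10⁻¹⁹)(5.50×10⁻³)) ≈ 0.943 T.

B ≈ 0.943 T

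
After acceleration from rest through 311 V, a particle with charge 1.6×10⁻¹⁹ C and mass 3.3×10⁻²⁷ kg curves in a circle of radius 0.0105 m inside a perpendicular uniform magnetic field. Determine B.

v = √(2|q|V/m) = √(2·1.6×10⁻¹⁹·311/3.3×10⁻²⁷) ≈ 1.737×10⁵ m/s.
B = mv/(|q|r) = (3.3×10⁻²⁷)(1.737×10⁵)/((1.6×10⁻¹⁹)(0.0105)) ≈ 0.341 T.

B ≈ 0.341 T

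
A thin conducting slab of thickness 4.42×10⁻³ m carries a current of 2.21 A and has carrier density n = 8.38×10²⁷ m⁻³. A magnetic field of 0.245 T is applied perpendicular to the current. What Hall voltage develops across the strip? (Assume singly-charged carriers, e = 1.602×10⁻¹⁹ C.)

V_H ≈ 9.12×10⁻⁸ V

V_H = IB/(n e t).
V_H = (2.21)(0.245)/((8.38×10²⁷)(1.602×10⁻¹⁹)(4.42×10⁻³)) ≈ 9.12×10⁻⁸ V.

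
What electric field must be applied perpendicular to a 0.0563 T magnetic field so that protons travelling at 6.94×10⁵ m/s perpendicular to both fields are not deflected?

For straight-line motion qE = qvB, so E = vB.
E = 6.94×10⁵ × 0.0563 = 3.91×10⁴ V/m.

E = 3.91×10⁴ V/m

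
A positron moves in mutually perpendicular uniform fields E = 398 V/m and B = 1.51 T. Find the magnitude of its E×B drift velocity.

The E×B drift speed is v_d = E/B.
v_d = 398/1.51 = 264 m/s.

v_d ≈ 264 m/s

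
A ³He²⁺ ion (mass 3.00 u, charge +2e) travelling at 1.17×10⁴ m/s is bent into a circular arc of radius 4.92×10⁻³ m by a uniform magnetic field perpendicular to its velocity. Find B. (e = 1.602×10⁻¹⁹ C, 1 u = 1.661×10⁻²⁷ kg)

B ≈ 0.0370 T

From |q|vB = mv²/r, B = mv/(|q|r).
B = (4.983×10⁻²⁷)(1.17×10⁴)/((3.204×10⁻¹⁹)(4.92×10⁻³)) ≈ 0.0370 T.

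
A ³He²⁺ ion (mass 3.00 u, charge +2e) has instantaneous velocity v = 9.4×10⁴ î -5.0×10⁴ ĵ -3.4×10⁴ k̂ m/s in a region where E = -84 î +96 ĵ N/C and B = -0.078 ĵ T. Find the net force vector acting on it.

v×B = (-2650, 0, -7330) N/C.
E + v×B = (-2740, 96.0, -7330) N/C.
F = q(E + v×B) = (3.204×10⁻¹⁹ C)·(-2740, 96.0, -7330) = (-8.77×10⁻¹⁶, 3.08×10⁻¹⁷, -2.35×10⁻¹⁵) N.

F ≈ (-8.77×10⁻¹⁶, 3.08×10⁻¹⁷, -2.35×10⁻¹⁵) N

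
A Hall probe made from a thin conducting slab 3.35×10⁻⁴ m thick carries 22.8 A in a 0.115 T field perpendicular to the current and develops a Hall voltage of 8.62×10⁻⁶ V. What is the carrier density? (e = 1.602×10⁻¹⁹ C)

From V_H = IB/(n e t), n = IB/(V_H e t).
n = (22.8)(0.115)/((8.62×10⁻⁶)(1.602×10⁻¹⁹)(3.35×10⁻⁴)) ≈ 5.67×10²⁷ m⁻³.

n ≈ 5.67×10²⁷ m⁻³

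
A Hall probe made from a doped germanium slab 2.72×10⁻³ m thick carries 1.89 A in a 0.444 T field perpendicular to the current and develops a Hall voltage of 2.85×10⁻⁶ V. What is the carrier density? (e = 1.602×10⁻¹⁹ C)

n ≈ 6.76×10²⁶ m⁻³

From V_H = IB/(n e t), n = IB/(V_H e t).
n = (1.89)(0.444)/((2.85×10⁻⁶)(1.602×10⁻¹⁹)(2.72×10⁻³)) ≈ 6.76×10²⁶ m⁻³.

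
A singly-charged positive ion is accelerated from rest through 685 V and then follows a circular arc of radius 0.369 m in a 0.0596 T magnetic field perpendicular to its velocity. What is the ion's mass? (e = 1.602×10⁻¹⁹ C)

Combine |q|V = ½mv² and r = mv/(|q|B): eliminate v to get m = qB²r²/(2V).
m = (1.602×10⁻¹⁹)(0.0596)²(0.369)²/(2·685) ≈ 5.66×10⁻²⁶ kg.

m ≈ 5.66×10⁻²⁶ kg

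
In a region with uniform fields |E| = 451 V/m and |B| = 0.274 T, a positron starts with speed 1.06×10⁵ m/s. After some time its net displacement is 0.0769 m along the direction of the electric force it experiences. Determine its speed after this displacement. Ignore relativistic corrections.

B does no work; ΔKE = |q|E d.
½mv_f² = ½mv₀² + |q|Ed = ½(9.109×10⁻³¹)(1.06×10⁵)² + (1.602×10⁻¹⁹)(451)(0.0769) ≈ 5.117×10⁻²¹ J + 5.556×10⁻¹⁸ J ≈ 5.561×10⁻¹⁸ J.
v_f = √(2·5.561×10⁻¹⁸/9.109×10⁻³¹) ≈ 3.49×10⁶ m/s.

v_f ≈ 3.49×10⁶ m/s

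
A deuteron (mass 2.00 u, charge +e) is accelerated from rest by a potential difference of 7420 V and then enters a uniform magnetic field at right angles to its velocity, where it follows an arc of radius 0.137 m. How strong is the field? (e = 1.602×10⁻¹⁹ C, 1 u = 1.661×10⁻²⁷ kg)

B ≈ 0.128 T

v = √(2|q|V/m) = √(2·1.602×10⁻¹⁹·7420/3.322×10⁻²⁷) ≈ 8.460×10⁵ m/s.
B = mv/(|q|r) = (3.322×10⁻²⁷)(8.460×10⁵)/((1.602×10⁻¹⁹)(0.137)) ≈ 0.128 T.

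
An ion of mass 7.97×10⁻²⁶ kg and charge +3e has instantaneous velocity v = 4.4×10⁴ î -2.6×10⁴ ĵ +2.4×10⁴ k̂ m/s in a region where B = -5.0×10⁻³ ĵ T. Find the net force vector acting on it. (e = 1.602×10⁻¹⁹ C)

v×B = (120, 0, -220) N/C.
F = q v×B = (4.806×10⁻¹⁹ C)·(120, 0, -220) = (5.77×10⁻¹⁷, 0, -1.06×10⁻¹⁶) N.

F ≈ (5.77×10⁻¹⁷, 0, -1.06×10⁻¹⁶) N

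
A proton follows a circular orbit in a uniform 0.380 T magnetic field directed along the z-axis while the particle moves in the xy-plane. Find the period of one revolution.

The cyclotron period depends only on m, q, B: T = 2πm/(|q|B).
T = 2π(1.673×10⁻²⁷)/((1.602×10⁻¹⁹)(0.380)) ≈ 1.73×10⁻⁷ s.

T ≈ 1.73×10⁻⁷ s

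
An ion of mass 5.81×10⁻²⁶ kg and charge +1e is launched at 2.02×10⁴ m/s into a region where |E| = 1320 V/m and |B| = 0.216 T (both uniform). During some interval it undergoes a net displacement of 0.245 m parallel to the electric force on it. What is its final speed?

B does no work; ΔKE = |q|E d.
½mv_f² = ½mv₀² + |q|Ed = ½(5.81×10⁻²⁶)(2.02×10⁴)² + (1.602×10⁻¹⁹)(1320)(0.245) ≈ 1.185×10⁻¹⁷ J + 5.181×10⁻¹⁷ J ≈ 6.366×10⁻¹⁷ J.
v_f = √(2·6.366×10⁻¹⁷/5.81×10⁻²⁶) ≈ 4.68×10⁴ m/s.

v_f ≈ 4.68×10⁴ m/s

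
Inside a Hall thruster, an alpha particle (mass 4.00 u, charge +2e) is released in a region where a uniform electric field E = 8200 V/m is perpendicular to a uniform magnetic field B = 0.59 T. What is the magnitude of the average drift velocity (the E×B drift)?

v_d ≈ 1.4×10⁴ m/s

The E×B drift speed is v_d = E/B.
v_d = 8200/0.59 = 1.4×10⁴ m/s.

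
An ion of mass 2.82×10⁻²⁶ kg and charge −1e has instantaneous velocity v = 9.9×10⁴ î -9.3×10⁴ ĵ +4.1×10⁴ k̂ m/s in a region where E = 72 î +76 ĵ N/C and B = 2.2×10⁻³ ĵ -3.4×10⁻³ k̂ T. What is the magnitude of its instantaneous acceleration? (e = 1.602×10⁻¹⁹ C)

|a| ≈ 3.14×10⁹ m/s²

v×B = (226, 337, 218) N/C.
E + v×B = (298, 413, 218) N/C.
F = q(E + v×B) = (−1.602×10⁻¹⁹ C)·(298, 413, 218) = (-4.77×10⁻¹⁷, -6.61×10⁻¹⁷, -3.49×10⁻¹⁷) N.
|a| = |F|/m = 8.869×10⁻¹⁷/2.82×10⁻²⁶ ≈ 3.14×10⁹ m/s².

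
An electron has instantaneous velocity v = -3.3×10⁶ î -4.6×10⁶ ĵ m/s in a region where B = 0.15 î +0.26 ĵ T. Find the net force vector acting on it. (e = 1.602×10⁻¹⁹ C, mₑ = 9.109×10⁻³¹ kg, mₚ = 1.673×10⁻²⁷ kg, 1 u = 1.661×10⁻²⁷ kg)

F ≈ (0, 0, 2.69×10⁻¹⁴) N

v×B = (0, 0, -1.68×10⁵) N/C.
F = q v×B = (−1.602×10⁻¹⁹ C)·(0, 0, -1.68×10⁵) = (0, 0, 2.69×10⁻¹⁴) N.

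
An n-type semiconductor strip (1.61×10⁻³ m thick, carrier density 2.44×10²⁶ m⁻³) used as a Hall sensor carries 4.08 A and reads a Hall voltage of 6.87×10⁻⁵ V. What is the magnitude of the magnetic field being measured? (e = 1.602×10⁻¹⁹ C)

B ≈ 1.06 T

From V_H = IB/(n e t), B = V_H n e t / I.
B = (6.87×10⁻⁵)(2.44×10²⁶)(1.602×10⁻¹⁹)(1.61×10⁻³)/4.08 ≈ 1.06 T.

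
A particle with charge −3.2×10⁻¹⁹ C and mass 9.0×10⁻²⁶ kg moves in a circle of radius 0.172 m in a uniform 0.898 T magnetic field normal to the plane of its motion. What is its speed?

From |q|vB = mv²/r, v = |q|Br/m.
v = (3.2×10⁻¹⁹)(0.898)(0.172)/9.0×10⁻²⁶ ≈ 5.49×10⁵ m/s.

v ≈ 5.49×10⁵ m/s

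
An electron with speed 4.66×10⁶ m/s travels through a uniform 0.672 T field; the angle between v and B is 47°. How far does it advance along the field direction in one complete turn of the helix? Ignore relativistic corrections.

p ≈ 1.69×10⁻⁴ m

v∥ = v cosθ = 4.66×10⁶·cos47° ≈ 3.178×10⁶ m/s.
T = 2πm/(|q|B) = 2π(9.109×10⁻³¹)/((1.602×10⁻¹⁹)(0.672)) ≈ 5.316×10⁻¹¹ s.
pitch = v∥ T = (3.178×10⁶)(5.316×10⁻¹¹) ≈ 1.69×10⁻⁴ m.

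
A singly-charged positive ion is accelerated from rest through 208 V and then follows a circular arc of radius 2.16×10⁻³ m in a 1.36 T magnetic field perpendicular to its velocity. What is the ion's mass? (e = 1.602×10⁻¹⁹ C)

Combine |q|V = ½mv² and r = mv/(|q|B): eliminate v to get m = qB²r²/(2V).
m = (1.602×10⁻¹⁹)(1.36)²(2.16×10⁻³)²/(2·208) ≈ 3.32×10⁻²⁷ kg.

m ≈ 3.32×10⁻²⁷ kg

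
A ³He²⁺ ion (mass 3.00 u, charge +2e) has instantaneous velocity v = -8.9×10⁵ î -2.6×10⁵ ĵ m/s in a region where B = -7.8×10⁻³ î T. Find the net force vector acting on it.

v×B = (0, 0, -2030) N/C.
F = q v×B = (3.204×10⁻¹⁹ C)·(0, 0, -2030) = (0, 0, -6.50×10⁻¹⁶) N.

F ≈ (0, 0, -6.50×10⁻¹⁶) N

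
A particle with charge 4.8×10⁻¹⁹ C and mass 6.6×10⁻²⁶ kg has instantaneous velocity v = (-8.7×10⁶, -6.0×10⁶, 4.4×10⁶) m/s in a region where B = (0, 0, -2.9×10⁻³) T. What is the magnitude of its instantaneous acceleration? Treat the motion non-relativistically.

v×B = (1.74×10⁴, -2.52×10⁴, 0) N/C.
F = q v×B = (4.8×10⁻¹⁹ C)·(1.74×10⁴, -2.52×10⁴, 0) = (8.35×10⁻¹⁵, -1.21×10⁻¹⁴, 0) N.
|a| = |F|/m = 1.471×10⁻¹⁴/6.6×10⁻²⁶ ≈ 2.23×10¹¹ m/s².

|a| ≈ 2.23×10¹¹ m/s²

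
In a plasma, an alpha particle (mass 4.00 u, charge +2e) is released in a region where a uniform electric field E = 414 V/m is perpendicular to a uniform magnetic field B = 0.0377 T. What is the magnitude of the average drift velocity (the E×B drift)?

The steady drift has the magnetic force balancing the electric force, so v_d = E/B.
v_d = 414/0.0377 = 1.10×10⁴ m/s.

v_d ≈ 1.10×10⁴ m/s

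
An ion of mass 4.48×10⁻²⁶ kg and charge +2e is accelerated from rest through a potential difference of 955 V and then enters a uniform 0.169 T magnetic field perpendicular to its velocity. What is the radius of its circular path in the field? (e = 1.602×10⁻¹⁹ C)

Acceleration: |q|V = ½mv² ⇒ v = √(2|q|V/m) = √(2·3.204×10⁻¹⁹·955/4.48×10⁻²⁶) ≈ 1.169×10⁵ m/s.
In the field: r = mv/(|q|B) = (4.48×10⁻²⁶)(1.169×10⁵)/((3.204×10⁻¹⁹)(0.169)) ≈ 0.0967 m.

r ≈ 0.0967 m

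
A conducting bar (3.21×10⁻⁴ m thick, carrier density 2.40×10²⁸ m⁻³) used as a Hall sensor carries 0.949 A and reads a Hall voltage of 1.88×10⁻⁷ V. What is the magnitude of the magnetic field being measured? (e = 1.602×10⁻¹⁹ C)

B ≈ 0.244 T

From V_H = IB/(n e t), B = V_H n e t / I.
B = (1.88×10⁻⁷)(2.40×10²⁸)(1.602×10⁻¹⁹)(3.21×10⁻⁴)/0.949 ≈ 0.244 T.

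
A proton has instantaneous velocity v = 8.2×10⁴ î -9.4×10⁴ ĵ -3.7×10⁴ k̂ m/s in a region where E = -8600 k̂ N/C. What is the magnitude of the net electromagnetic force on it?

Only an electric field acts, so F = qE = (1.602×10⁻¹⁹ C)·(0, 0, -8600) = (0, 0, -1.38×10⁻¹⁵) N.
|F| = 1.38×10⁻¹⁵ N.

|F| ≈ 1.38×10⁻¹⁵ N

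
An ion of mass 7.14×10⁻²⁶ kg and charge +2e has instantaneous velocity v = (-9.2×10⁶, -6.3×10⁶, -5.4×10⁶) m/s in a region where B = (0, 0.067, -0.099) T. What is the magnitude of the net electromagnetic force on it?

|F| ≈ 4.73×10⁻¹³ N

v×B = (9.86×10⁵, -9.11×10⁵, -6.16×10⁵) N/C.
F = q v×B = (3.204×10⁻¹⁹ C)·(9.86×10⁵, -9.11×10⁵, -6.16×10⁵) = (3.16×10⁻¹³, -2.92×10⁻¹³, -1.97×10⁻¹³) N.
|F| = 4.73×10⁻¹³ N.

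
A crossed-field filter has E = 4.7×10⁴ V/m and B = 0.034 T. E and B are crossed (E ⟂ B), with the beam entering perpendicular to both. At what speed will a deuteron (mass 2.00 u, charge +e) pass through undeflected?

Zero net Lorentz force requires |qE| = |q v×B|, i.e. E = vB.
v = E/B = 4.7×10⁴/0.034 = 1.4×10⁶ m/s.
The result is independent of the particle's charge and mass.

v = 1.4×10⁶ m/s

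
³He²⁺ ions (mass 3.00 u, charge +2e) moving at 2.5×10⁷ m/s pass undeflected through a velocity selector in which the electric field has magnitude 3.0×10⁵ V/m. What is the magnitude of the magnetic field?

Balance of forces in the selector: qE = qvB ⇒ B = E/v.
B = 3.0×10⁵/2.5×10⁷ = 0.012 T.

B = 0.012 T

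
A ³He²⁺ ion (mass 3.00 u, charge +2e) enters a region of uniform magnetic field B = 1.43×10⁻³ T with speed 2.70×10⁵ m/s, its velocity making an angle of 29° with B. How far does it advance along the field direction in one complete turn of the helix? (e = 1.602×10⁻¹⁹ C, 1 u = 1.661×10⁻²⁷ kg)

v∥ = v cosθ = 2.70×10⁵·cos29° ≈ 2.361×10⁵ m/s.
T = 2πm/(|q|B) = 2π(4.983×10⁻²⁷)/((3.204×10⁻¹⁹)(1.43×10⁻³)) ≈ 6.833×10⁻⁵ s.
pitch = v∥ T = (2.361×10⁵)(6.833×10⁻⁵) ≈ 16.1 m.

p ≈ 16.1 m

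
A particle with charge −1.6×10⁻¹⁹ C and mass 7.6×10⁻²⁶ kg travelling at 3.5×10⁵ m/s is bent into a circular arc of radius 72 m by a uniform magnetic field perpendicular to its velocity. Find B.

B ≈ 2.3×10⁻³ T

From |q|vB = mv²/r, B = mv/(|q|r).
B = (7.6×10⁻²⁶)(3.5×10⁵)/((1.6×10⁻¹⁹)(72)) ≈ 2.3×10⁻³ T.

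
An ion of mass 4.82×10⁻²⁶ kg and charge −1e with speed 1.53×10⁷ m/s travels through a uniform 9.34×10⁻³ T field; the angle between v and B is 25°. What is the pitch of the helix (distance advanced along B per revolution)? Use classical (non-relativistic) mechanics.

v∥ = v cosθ = 1.53×10⁷·cos25° ≈ 1.387×10⁷ m/s.
T = 2πm/(|q|B) = 2π(4.82×10⁻²⁶)/((1.602×10⁻¹⁹)(9.34×10⁻³)) ≈ 2.024×10⁻⁴ s.
pitch = v∥ T = (1.387×10⁷)(2.024×10⁻⁴) ≈ 2810 m.

p ≈ 2810 m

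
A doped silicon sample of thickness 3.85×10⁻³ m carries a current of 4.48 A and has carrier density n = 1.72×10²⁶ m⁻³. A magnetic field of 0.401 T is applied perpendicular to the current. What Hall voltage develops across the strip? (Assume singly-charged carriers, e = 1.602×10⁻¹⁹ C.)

V_H = IB/(n e t).
V_H = (4.48)(0.401)/((1.72×10²⁶)(1.602×10⁻¹⁹)(3.85×10⁻³)) ≈ 1.69×10⁻⁵ V.

V_H ≈ 1.69×10⁻⁵ V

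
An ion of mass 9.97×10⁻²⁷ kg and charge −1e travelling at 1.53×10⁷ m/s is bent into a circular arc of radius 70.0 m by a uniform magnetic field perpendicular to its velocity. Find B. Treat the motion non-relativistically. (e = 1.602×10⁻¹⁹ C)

B ≈ 0.0136 T

From |q|vB = mv²/r, B = mv/(|q|r).
B = (9.97×10⁻²⁷)(1.53×10⁷)/((1.602×10⁻¹⁹)(70.0)) ≈ 0.0136 T.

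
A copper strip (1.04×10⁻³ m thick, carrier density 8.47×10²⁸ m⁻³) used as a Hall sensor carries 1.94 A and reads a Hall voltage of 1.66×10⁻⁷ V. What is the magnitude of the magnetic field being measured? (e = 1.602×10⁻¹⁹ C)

B ≈ 1.21 T

From V_H = IB/(n e t), B = V_H n e t / I.
B = (1.66×10⁻⁷)(8.47×10²⁸)(1.602×10⁻¹⁹)(1.04×10⁻³)/1.94 ≈ 1.21 T.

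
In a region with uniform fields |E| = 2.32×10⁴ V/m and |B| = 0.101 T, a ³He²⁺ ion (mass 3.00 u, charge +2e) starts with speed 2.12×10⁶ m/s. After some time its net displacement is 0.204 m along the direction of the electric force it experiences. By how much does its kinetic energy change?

ΔKE ≈ 1.52×10⁻¹⁵ J

The magnetic force is always ⟂ v and does no work; only the electric force changes KE.
ΔKE = F_E · d = |q|E d = (3.204×10⁻¹⁹)(2.32×10⁴)(0.204) ≈ 1.52×10⁻¹⁵ J.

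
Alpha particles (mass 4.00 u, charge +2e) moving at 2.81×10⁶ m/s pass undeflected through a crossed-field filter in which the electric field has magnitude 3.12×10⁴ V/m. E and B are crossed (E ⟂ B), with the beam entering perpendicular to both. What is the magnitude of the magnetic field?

B = 0.0111 T

Balance of forces in the selector: qE = qvB ⇒ B = E/v.
B = 3.12×10⁴/2.81×10⁶ = 0.0111 T.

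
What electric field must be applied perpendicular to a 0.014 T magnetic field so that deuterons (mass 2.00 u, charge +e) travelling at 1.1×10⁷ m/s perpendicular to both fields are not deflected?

E = 1.5×10⁵ V/m

For straight-line motion qE = qvB, so E = vB.
E = 1.1×10⁷ × 0.014 = 1.5×10⁵ V/m.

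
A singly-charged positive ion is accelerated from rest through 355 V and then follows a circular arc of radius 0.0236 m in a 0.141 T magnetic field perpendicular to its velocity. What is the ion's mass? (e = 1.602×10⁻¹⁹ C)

m ≈ 2.50×10⁻²⁷ kg

Combine |q|V = ½mv² and r = mv/(|q|B): eliminate v to get m = qB²r²/(2V).
m = (1.602×10⁻¹⁹)(0.141)²(0.0236)²/(2·355) ≈ 2.50×10⁻²⁷ kg.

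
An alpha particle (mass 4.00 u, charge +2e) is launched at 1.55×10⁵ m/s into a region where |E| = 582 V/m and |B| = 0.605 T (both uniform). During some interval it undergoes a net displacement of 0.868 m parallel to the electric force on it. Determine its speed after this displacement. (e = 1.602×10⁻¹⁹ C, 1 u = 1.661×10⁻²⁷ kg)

v_f ≈ 2.70×10⁵ m/s

B does no work; ΔKE = |q|E d.
½mv_f² = ½mv₀² + |q|Ed = ½(6.644×10⁻²⁷)(1.55×10⁵)² + (3.204×10⁻¹⁹)(582)(0.868) ≈ 7.981×10⁻¹⁷ J + 1.619×10⁻¹⁶ J ≈ 2.417×10⁻¹⁶ J.
v_f = √(2·2.417×10⁻¹⁶/6.644×10⁻²⁷) ≈ 2.70×10⁵ m/s.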